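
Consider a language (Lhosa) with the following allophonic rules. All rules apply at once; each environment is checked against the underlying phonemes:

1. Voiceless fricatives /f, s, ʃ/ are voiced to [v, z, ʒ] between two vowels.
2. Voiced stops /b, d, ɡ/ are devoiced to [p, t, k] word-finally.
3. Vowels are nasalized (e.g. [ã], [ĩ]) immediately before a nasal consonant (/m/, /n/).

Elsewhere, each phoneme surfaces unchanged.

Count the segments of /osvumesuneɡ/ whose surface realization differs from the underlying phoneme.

4

Segments that undergo a rule: /u/ → [ũ] (rule 3); /s/ → [z] (rule 1); /u/ → [ũ] (rule 3); /ɡ/ → [k] (rule 2).
All other segments surface unchanged.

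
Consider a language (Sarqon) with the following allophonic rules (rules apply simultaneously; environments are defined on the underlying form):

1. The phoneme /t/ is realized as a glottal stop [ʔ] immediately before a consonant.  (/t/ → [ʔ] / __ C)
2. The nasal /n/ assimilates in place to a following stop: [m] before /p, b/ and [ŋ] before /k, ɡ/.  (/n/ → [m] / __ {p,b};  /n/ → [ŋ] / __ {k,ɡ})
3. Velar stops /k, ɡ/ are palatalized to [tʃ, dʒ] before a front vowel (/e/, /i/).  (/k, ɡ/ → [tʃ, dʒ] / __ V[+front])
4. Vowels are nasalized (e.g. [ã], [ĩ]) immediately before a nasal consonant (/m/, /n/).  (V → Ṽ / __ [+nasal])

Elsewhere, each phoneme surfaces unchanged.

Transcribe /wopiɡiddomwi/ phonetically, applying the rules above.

/w/ (word-initial): no rule targets it → [w].
/o/ (between /w/ and /p/) fails the environment for rule 4, so it stays [o].
/p/ stays [p].
/i/ (between /p/ and /ɡ/) is in the target of rule 4 but the environment (before a nasal consonant) is not met → [i].
Rule 3 applies to /ɡ/ (between /i/ and /i/: before a front vowel) → [dʒ].
/i/ — between /ɡ/ and /d/; rule 4 does not apply here → [i].
/d/ — not in any rule's target class → [d].
/d/ (between /d/ and /o/): no rule targets it → [d].
Rule 4 applies to /o/ (between /d/ and /m/: before a nasal consonant) → [õ].
/m/ (between /o/ and /w/) is unaffected → [m].
/w/ stays [w].
/i/ — word-final; rule 4 does not apply here → [i].

[wopidʒiddõmwi]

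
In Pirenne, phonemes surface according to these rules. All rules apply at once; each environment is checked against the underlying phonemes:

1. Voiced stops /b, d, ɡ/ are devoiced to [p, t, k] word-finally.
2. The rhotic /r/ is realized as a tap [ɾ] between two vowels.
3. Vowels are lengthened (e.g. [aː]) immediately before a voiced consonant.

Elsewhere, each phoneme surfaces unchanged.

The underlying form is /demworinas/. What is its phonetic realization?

[deːmwoːɾiːnas]

/d/ — word-initial; rule 1 does not apply here → [d].
Rule 3 applies to /e/ (between /d/ and /m/: before a voiced consonant) → [eː].
/m/ (between /e/ and /w/): no rule targets it → [m].
/w/ (between /m/ and /o/) is unaffected → [w].
/o/ (between /w/ and /r/) occurs before a voiced consonant → [oː] by rule 3.
/r/ (between /o/ and /i/): between two vowels, so rule 2 applies → [ɾ].
/i/ meets the environment for rule 3 (before a voiced consonant) → [iː].
/n/ (between /i/ and /a/): no rule targets it → [n].
/a/ (between /n/ and /s/): rule 3 targets it, but not before a voiced consonant → unchanged [a].
/s/ — not in any rule's target class → [s].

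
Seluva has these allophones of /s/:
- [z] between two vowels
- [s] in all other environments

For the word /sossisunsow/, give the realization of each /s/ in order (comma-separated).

[s], [s], [s], [z], [s]

Occurrence 1 (position 1): no conditioning environment matches → elsewhere allophone [s].
Occurrence 2 (position 3): no conditioning environment matches → elsewhere allophone [s].
Occurrence 3 (position 4): no conditioning environment matches → elsewhere allophone [s].
Occurrence 4 (position 6): between two vowels → [z].
Occurrence 5 (position 9): no conditioning environment matches → elsewhere allophone [s].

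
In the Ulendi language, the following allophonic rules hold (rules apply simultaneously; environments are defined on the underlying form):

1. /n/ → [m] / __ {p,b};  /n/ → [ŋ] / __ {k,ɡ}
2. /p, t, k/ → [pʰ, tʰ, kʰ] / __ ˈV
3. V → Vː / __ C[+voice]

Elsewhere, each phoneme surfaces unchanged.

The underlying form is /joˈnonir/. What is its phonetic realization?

/o/ meets the environment for rule 3 (before a voiced consonant) → [oː].
/n/ (between /o/ and /o/): rule 1 targets it, but not before a labial or velar stop → unchanged [n].
/o/ (between /n/ and /n/) occurs before a voiced consonant → [oː] by rule 3.
/n/ — between /o/ and /i/; rule 1 does not apply here → [n].
/i/ (between /n/ and /r/) occurs before a voiced consonant → [iː] by rule 3.

[joːˈnoːniːr]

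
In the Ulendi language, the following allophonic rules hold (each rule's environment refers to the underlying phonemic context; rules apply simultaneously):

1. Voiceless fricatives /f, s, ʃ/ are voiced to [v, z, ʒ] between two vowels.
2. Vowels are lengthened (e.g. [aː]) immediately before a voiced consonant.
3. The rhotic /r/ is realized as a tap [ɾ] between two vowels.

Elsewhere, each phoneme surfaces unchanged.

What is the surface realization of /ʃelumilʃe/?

[ʃeːluːmiːlʃe]

/ʃ/ — word-initial; rule 1 does not apply here → [ʃ].
/e/ (between /ʃ/ and /l/): before a voiced consonant, so rule 2 applies → [eː].
/u/ meets the environment for rule 2 (before a voiced consonant) → [uː].
/i/ meets the environment for rule 2 (before a voiced consonant) → [iː].
/ʃ/ (between /l/ and /e/) fails the environment for rule 1, so it stays [ʃ].
/e/ (word-final) is in the target of rule 2 but the environment (before a voiced consonant) is not met → [e].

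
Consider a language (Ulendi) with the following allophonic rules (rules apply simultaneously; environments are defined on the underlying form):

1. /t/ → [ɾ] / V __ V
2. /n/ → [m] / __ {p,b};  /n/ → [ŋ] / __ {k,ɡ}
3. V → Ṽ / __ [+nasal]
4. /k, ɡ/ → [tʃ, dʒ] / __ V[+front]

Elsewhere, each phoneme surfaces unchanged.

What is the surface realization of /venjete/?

[vẽnjeɾe]

/v/ (word-initial) is unaffected → [v].
/e/ (between /v/ and /n/) occurs before a nasal consonant → [ẽ] by rule 3.
/n/ (between /e/ and /j/) fails the environment for rule 2, so it stays [n].
/j/ (between /n/ and /e/): no rule targets it → [j].
/e/ (between /j/ and /t/) fails the environment for rule 3, so it stays [e].
Rule 1 applies to /t/ (between /e/ and /e/: between two vowels) → [ɾ].
/e/ (word-final) fails the environment for rule 3, so it stays [e].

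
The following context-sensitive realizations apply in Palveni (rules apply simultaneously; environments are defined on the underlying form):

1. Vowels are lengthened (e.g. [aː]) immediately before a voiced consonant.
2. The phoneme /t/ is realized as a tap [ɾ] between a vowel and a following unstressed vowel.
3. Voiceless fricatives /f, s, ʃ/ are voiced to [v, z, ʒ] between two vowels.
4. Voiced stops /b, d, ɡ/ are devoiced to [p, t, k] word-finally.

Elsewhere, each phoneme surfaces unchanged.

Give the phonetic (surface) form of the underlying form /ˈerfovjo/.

/e/ (word-initial): before a voiced consonant, so rule 1 applies → [eː].
/f/ — between /r/ and /o/; rule 3 does not apply here → [f].
/o/ meets the environment for rule 1 (before a voiced consonant) → [oː].
/o/ (word-final) is in the target of rule 1 but the environment (before a voiced consonant) is not met → [o].

[ˈeːrfoːvjo]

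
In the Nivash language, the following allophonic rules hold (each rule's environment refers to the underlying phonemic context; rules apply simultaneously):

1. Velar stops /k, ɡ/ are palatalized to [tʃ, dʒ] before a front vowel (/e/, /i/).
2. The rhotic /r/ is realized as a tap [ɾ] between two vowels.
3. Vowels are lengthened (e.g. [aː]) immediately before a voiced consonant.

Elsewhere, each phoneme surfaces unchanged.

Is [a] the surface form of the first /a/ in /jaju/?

No

Rule 3 applies to /a/ (between /j/ and /j/: before a voiced consonant) → [aː].
The actual realization is [aː], not [a].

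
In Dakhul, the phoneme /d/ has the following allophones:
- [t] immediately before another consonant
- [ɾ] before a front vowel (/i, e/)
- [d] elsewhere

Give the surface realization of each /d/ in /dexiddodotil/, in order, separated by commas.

[ɾ], [t], [d], [d]

Occurrence 1 (position 1): before a front vowel (/i, e/) → [ɾ].
Occurrence 2 (position 5): immediately before another consonant → [t].
Occurrence 3 (position 6): no conditioning environment matches → elsewhere allophone [d].
Occurrence 4 (position 8): no conditioning environment matches → elsewhere allophone [d].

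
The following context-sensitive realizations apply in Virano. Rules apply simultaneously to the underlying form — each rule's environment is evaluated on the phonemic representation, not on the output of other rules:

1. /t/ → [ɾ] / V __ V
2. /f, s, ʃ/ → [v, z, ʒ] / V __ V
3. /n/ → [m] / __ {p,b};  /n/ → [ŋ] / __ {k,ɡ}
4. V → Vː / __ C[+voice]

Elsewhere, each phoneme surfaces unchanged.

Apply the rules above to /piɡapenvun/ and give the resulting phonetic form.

[piːɡapeːnvuːn]

/p/ (word-initial): no rule targets it → [p].
Rule 4 applies to /i/ (between /p/ and /ɡ/: before a voiced consonant) → [iː].
/ɡ/ — not in any rule's target class → [ɡ].
/a/ — between /ɡ/ and /p/; rule 4 does not apply here → [a].
/p/ (between /a/ and /e/) is unaffected → [p].
/e/ (between /p/ and /n/): before a voiced consonant, so rule 4 applies → [eː].
/n/ — between /e/ and /v/; rule 3 does not apply here → [n].
/v/ — not in any rule's target class → [v].
/u/ meets the environment for rule 4 (before a voiced consonant) → [uː].
/n/ (word-final) is in the target of rule 3 but the environment (before a labial or velar stop) is not met → [n].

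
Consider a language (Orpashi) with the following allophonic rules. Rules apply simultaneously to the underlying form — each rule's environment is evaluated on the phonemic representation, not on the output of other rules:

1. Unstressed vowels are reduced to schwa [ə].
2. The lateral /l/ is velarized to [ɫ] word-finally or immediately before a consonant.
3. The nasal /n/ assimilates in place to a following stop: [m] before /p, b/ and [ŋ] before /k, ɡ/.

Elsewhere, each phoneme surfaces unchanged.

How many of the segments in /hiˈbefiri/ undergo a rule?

3

Segments that undergo a rule: /i/ → [ə] (rule 1); /i/ → [ə] (rule 1); /i/ → [ə] (rule 1).
All other segments surface unchanged.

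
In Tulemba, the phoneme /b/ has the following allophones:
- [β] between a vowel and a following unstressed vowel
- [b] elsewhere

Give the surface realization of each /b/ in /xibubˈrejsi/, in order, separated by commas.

Occurrence 1 (position 3): between a vowel and a following unstressed vowel → [β].
Occurrence 2 (position 5): no conditioning environment matches → elsewhere allophone [b].

[β], [b]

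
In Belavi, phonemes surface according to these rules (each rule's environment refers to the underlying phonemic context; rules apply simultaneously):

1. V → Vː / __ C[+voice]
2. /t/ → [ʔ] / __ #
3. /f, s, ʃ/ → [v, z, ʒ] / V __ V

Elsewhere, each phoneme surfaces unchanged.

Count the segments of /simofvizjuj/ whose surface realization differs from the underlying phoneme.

Segments that undergo a rule: /i/ → [iː] (rule 1); /i/ → [iː] (rule 1); /u/ → [uː] (rule 1).
All other segments surface unchanged.

3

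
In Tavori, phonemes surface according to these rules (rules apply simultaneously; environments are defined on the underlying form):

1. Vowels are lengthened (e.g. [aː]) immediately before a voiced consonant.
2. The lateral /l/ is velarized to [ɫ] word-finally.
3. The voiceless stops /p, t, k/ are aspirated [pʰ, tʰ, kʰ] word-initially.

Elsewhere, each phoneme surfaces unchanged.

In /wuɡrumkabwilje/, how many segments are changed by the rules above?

Segments that undergo a rule: /u/ → [uː] (rule 1); /u/ → [uː] (rule 1); /a/ → [aː] (rule 1); /i/ → [iː] (rule 1).
All other segments surface unchanged.

4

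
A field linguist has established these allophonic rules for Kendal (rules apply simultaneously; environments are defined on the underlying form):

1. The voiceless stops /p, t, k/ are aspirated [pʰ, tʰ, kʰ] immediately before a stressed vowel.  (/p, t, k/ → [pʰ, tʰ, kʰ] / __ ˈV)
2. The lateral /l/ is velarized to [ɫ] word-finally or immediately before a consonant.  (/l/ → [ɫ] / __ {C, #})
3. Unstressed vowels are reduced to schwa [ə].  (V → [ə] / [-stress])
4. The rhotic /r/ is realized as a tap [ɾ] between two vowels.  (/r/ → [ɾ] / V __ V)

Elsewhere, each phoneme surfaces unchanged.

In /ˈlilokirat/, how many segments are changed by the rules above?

Segments that undergo a rule: /o/ → [ə] (rule 3); /i/ → [ə] (rule 3); /r/ → [ɾ] (rule 4); /a/ → [ə] (rule 3).
All other segments surface unchanged.

4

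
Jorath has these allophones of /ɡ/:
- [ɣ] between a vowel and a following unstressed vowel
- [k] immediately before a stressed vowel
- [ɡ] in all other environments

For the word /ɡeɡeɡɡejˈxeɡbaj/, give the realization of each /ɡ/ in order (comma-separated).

Occurrence 1 (position 1): no conditioning environment matches → elsewhere allophone [ɡ].
Occurrence 2 (position 3): between a vowel and a following unstressed vowel → [ɣ].
Occurrence 3 (position 5): no conditioning environment matches → elsewhere allophone [ɡ].
Occurrence 4 (position 6): no conditioning environment matches → elsewhere allophone [ɡ].
Occurrence 5 (position 11): no conditioning environment matches → elsewhere allophone [ɡ].

[ɡ], [ɣ], [ɡ], [ɡ], [ɡ]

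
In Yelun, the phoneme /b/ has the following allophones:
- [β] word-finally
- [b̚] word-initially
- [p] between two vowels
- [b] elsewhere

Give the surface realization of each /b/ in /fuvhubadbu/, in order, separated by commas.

Occurrence 1 (position 6): between two vowels → [p].
Occurrence 2 (position 9): no conditioning environment matches → elsewhere allophone [b].

[p], [b]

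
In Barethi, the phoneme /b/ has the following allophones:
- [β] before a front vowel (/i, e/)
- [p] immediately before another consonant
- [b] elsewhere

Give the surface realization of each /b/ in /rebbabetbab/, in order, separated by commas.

Occurrence 1 (position 3): immediately before another consonant → [p].
Occurrence 2 (position 4): no conditioning environment matches → elsewhere allophone [b].
Occurrence 3 (position 6): before a front vowel (/i, e/) → [β].
Occurrence 4 (position 9): no conditioning environment matches → elsewhere allophone [b].
Occurrence 5 (position 11): no conditioning environment matches → elsewhere allophone [b].

[p], [b], [β], [b], [b]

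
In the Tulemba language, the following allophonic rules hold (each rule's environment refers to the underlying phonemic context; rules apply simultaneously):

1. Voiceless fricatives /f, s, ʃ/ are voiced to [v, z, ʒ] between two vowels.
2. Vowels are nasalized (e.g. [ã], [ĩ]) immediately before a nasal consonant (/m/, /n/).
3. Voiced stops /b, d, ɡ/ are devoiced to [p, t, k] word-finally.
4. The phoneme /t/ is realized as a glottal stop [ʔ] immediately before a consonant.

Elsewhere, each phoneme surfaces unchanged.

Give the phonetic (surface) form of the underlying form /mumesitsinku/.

/m/ (word-initial): no rule targets it → [m].
/u/ (between /m/ and /m/): before a nasal consonant, so rule 2 applies → [ũ].
/m/ (between /u/ and /e/): no rule targets it → [m].
/e/ — between /m/ and /s/; rule 2 does not apply here → [e].
Rule 1 applies to /s/ (between /e/ and /i/: between two vowels) → [z].
/i/ (between /s/ and /t/) is in the target of rule 2 but the environment (before a nasal consonant) is not met → [i].
/t/ — between /i/ and /s/, immediately before a consonant — surfaces as [ʔ] (rule 4).
/s/ (between /t/ and /i/): rule 1 targets it, but not between two vowels → unchanged [s].
/i/ meets the environment for rule 2 (before a nasal consonant) → [ĩ].
/n/ stays [n].
/k/ (between /n/ and /u/): no rule targets it → [k].
/u/ (word-final): rule 2 targets it, but not before a nasal consonant → unchanged [u].

[mũmeziʔsĩnku]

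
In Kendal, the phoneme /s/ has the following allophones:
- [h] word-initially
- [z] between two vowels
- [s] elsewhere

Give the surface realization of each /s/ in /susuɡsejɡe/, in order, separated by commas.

[h], [z], [s]

Occurrence 1 (position 1): word-initially → [h].
Occurrence 2 (position 3): between two vowels → [z].
Occurrence 3 (position 6): no conditioning environment matches → elsewhere allophone [s].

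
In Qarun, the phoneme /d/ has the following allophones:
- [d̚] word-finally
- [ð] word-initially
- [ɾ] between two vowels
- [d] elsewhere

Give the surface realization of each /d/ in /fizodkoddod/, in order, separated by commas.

[d], [d], [d], [d̚]

Occurrence 1 (position 5): no conditioning environment matches → elsewhere allophone [d].
Occurrence 2 (position 8): no conditioning environment matches → elsewhere allophone [d].
Occurrence 3 (position 9): no conditioning environment matches → elsewhere allophone [d].
Occurrence 4 (position 11): word-finally → [d̚].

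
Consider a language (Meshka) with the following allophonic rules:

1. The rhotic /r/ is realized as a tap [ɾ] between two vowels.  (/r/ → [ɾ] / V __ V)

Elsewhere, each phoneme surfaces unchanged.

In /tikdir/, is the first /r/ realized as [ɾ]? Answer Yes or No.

No

/r/ (word-final) is in the target of rule 1 but the environment (between two vowels) is not met → [r].
The actual realization is [r], not [ɾ].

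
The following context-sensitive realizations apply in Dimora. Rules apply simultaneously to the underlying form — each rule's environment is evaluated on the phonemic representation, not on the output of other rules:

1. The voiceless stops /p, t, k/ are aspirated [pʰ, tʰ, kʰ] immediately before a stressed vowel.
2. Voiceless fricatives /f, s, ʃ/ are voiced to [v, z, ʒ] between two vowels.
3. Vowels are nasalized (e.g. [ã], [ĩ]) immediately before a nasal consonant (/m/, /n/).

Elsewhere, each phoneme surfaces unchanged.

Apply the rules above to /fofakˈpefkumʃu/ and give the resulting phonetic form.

[fovakˈpʰefkũmʃu]

/f/ (word-initial) fails the environment for rule 2, so it stays [f].
/o/ — between /f/ and /f/; rule 3 does not apply here → [o].
/f/ (between /o/ and /a/): between two vowels, so rule 2 applies → [v].
/a/ (between /f/ and /k/) fails the environment for rule 3, so it stays [a].
/k/ — between /a/ and /p/; rule 1 does not apply here → [k].
/p/ — between /k/ and /e/, immediately before a stressed vowel — surfaces as [pʰ] (rule 1).
/e/ (between /p/ and /f/) fails the environment for rule 3, so it stays [e].
/f/ — between /e/ and /k/; rule 2 does not apply here → [f].
/k/ (between /f/ and /u/) fails the environment for rule 1, so it stays [k].
/u/ (between /k/ and /m/) occurs before a nasal consonant → [ũ] by rule 3.
/m/ (between /u/ and /ʃ/) is unaffected → [m].
/ʃ/ (between /m/ and /u/) is in the target of rule 2 but the environment (between two vowels) is not met → [ʃ].
/u/ (word-final) is in the target of rule 3 but the environment (before a nasal consonant) is not met → [u].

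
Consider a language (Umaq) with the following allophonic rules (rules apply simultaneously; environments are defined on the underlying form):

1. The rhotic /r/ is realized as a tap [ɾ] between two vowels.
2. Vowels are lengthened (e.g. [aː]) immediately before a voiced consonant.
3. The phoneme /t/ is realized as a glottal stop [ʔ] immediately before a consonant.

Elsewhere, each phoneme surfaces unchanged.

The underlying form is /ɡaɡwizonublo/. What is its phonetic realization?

[ɡaːɡwiːzoːnuːblo]

/ɡ/ (word-initial): no rule targets it → [ɡ].
Rule 2 applies to /a/ (between /ɡ/ and /ɡ/: before a voiced consonant) → [aː].
/ɡ/ — not in any rule's target class → [ɡ].
/w/ (between /ɡ/ and /i/) is unaffected → [w].
/i/ (between /w/ and /z/): before a voiced consonant, so rule 2 applies → [iː].
/z/ stays [z].
/o/ (between /z/ and /n/) occurs before a voiced consonant → [oː] by rule 2.
/n/ (between /o/ and /u/): no rule targets it → [n].
/u/ — between /n/ and /b/, before a voiced consonant — surfaces as [uː] (rule 2).
/b/ — not in any rule's target class → [b].
/l/ — not in any rule's target class → [l].
/o/ (word-final): rule 2 targets it, but not before a voiced consonant → unchanged [o].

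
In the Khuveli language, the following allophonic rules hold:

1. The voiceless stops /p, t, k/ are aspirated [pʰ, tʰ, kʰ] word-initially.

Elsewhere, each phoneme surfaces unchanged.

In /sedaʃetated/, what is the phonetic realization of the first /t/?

/t/ (between /e/ and /a/): rule 1 targets it, but not word-initially → unchanged [t].

[t]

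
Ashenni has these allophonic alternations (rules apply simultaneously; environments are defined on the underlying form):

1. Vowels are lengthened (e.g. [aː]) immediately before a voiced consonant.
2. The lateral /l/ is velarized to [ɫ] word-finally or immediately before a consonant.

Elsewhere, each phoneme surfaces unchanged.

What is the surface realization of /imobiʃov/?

[iːmoːbiʃoːv]

/i/ meets the environment for rule 1 (before a voiced consonant) → [iː].
/m/ stays [m].
/o/ meets the environment for rule 1 (before a voiced consonant) → [oː].
/b/ (between /o/ and /i/) is unaffected → [b].
/i/ (between /b/ and /ʃ/): rule 1 targets it, but not before a voiced consonant → unchanged [i].
/ʃ/ stays [ʃ].
/o/ — between /ʃ/ and /v/, before a voiced consonant — surfaces as [oː] (rule 1).
/v/ (word-final): no rule targets it → [v].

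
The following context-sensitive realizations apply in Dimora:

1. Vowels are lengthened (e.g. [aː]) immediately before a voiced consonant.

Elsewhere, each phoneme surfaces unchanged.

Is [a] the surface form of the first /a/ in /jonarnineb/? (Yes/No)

No

/a/ — between /n/ and /r/, before a voiced consonant — surfaces as [aː] (rule 1).
The actual realization is [aː], not [a].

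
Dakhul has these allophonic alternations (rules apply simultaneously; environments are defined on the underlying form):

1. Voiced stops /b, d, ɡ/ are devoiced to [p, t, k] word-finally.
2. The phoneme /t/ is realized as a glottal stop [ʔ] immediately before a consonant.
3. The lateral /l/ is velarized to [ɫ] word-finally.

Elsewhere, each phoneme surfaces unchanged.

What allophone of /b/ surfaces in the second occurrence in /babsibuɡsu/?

[b]

/b/ — between /a/ and /s/; rule 1 does not apply here → [b].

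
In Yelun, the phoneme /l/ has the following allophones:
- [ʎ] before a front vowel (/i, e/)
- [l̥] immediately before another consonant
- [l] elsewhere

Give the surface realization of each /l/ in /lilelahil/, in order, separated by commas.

[ʎ], [ʎ], [l], [l]

Occurrence 1 (position 1): before a front vowel (/i, e/) → [ʎ].
Occurrence 2 (position 3): before a front vowel (/i, e/) → [ʎ].
Occurrence 3 (position 5): no conditioning environment matches → elsewhere allophone [l].
Occurrence 4 (position 9): no conditioning environment matches → elsewhere allophone [l].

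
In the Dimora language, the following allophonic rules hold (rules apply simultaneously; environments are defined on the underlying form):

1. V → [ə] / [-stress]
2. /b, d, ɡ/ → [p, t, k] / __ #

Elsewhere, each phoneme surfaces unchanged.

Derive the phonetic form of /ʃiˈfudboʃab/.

/ʃ/ (word-initial) is unaffected → [ʃ].
/i/ (between /ʃ/ and /f/) occurs in an unstressed syllable → [ə] by rule 1.
/f/ — not in any rule's target class → [f].
/u/ (between /f/ and /d/) is in the target of rule 1 but the environment (in an unstressed syllable) is not met → [u].
/d/ (between /u/ and /b/): rule 2 targets it, but not word-finally → unchanged [d].
/b/ (between /d/ and /o/) fails the environment for rule 2, so it stays [b].
/o/ meets the environment for rule 1 (in an unstressed syllable) → [ə].
/ʃ/ (between /o/ and /a/) is unaffected → [ʃ].
/a/ (between /ʃ/ and /b/) occurs in an unstressed syllable → [ə] by rule 1.
/b/ (word-final): word-finally, so rule 2 applies → [p].

[ʃəˈfudbəʃəp]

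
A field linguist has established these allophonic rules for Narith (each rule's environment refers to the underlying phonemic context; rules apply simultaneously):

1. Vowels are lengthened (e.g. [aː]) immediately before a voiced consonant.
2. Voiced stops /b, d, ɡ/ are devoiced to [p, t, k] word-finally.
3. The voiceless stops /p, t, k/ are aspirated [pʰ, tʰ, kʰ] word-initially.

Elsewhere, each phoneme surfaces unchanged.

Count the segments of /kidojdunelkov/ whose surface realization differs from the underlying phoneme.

6

Segments that undergo a rule: /k/ → [kʰ] (rule 3); /i/ → [iː] (rule 1); /o/ → [oː] (rule 1); /u/ → [uː] (rule 1); /e/ → [eː] (rule 1); /o/ → [oː] (rule 1).
All other segments surface unchanged.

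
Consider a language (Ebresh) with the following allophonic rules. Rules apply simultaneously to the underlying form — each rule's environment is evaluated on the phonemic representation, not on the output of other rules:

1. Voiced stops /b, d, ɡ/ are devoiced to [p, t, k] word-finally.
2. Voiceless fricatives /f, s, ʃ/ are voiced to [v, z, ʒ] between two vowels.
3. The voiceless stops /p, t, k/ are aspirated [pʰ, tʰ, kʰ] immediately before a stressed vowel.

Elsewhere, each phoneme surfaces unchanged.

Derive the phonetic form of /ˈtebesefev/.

Rule 3 applies to /t/ (word-initial: immediately before a stressed vowel) → [tʰ].
/b/ (between /e/ and /e/): rule 1 targets it, but not word-finally → unchanged [b].
/s/ meets the environment for rule 2 (between two vowels) → [z].
/f/ — between /e/ and /e/, between two vowels — surfaces as [v] (rule 2).

[ˈtʰebezevev]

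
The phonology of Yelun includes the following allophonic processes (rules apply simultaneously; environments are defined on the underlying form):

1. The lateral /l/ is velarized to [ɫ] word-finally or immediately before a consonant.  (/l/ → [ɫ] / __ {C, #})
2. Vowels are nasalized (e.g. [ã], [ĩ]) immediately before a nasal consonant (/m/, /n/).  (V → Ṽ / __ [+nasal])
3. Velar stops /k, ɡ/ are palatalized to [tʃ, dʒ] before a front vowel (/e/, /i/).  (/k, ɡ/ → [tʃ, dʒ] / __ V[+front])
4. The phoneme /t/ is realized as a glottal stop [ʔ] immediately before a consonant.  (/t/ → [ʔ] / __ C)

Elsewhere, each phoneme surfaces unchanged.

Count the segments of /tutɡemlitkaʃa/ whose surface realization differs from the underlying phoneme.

4

Segments that undergo a rule: /t/ → [ʔ] (rule 4); /ɡ/ → [dʒ] (rule 3); /e/ → [ẽ] (rule 2); /t/ → [ʔ] (rule 4).
All other segments surface unchanged.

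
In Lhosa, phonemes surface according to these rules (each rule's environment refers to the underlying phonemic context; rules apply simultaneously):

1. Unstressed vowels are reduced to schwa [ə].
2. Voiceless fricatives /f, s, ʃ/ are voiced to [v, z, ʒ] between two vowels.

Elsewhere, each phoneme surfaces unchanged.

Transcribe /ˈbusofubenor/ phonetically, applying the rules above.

/b/ — not in any rule's target class → [b].
/u/ (between /b/ and /s/): rule 1 targets it, but not in an unstressed syllable → unchanged [u].
/s/ meets the environment for rule 2 (between two vowels) → [z].
/o/ — between /s/ and /f/, in an unstressed syllable — surfaces as [ə] (rule 1).
/f/ (between /o/ and /u/): between two vowels, so rule 2 applies → [v].
/u/ meets the environment for rule 1 (in an unstressed syllable) → [ə].
/b/ — not in any rule's target class → [b].
/e/ — between /b/ and /n/, in an unstressed syllable — surfaces as [ə] (rule 1).
/n/ stays [n].
/o/ — between /n/ and /r/, in an unstressed syllable — surfaces as [ə] (rule 1).
/r/ (word-final) is unaffected → [r].

[ˈbuzəvəbənər]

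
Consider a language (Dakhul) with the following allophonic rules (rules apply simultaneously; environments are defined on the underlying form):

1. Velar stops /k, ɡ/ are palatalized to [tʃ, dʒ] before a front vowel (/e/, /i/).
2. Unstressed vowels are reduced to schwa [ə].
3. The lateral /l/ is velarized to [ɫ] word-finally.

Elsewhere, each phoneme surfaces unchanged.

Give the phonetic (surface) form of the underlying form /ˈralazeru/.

[ˈraləzərə]

/r/ (word-initial): no rule targets it → [r].
/a/ (between /r/ and /l/): rule 2 targets it, but not in an unstressed syllable → unchanged [a].
/l/ — between /a/ and /a/; rule 3 does not apply here → [l].
/a/ (between /l/ and /z/) occurs in an unstressed syllable → [ə] by rule 2.
/z/ stays [z].
/e/ meets the environment for rule 2 (in an unstressed syllable) → [ə].
/r/ (between /e/ and /u/) is unaffected → [r].
/u/ (word-final) occurs in an unstressed syllable → [ə] by rule 2.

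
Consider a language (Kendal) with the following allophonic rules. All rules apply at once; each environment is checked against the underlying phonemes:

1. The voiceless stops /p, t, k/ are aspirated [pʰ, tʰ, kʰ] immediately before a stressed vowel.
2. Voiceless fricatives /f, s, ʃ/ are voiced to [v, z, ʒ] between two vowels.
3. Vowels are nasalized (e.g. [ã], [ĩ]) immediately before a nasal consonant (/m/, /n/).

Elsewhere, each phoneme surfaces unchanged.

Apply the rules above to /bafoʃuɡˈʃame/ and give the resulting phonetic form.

/b/ (word-initial): no rule targets it → [b].
/a/ (between /b/ and /f/): rule 3 targets it, but not before a nasal consonant → unchanged [a].
/f/ — between /a/ and /o/, between two vowels — surfaces as [v] (rule 2).
/o/ — between /f/ and /ʃ/; rule 3 does not apply here → [o].
Rule 2 applies to /ʃ/ (between /o/ and /u/: between two vowels) → [ʒ].
/u/ (between /ʃ/ and /ɡ/) fails the environment for rule 3, so it stays [u].
/ɡ/ (between /u/ and /ʃ/): no rule targets it → [ɡ].
/ʃ/ (between /ɡ/ and /a/) is in the target of rule 2 but the environment (between two vowels) is not met → [ʃ].
/a/ (between /ʃ/ and /m/) occurs before a nasal consonant → [ã] by rule 3.
/m/ — not in any rule's target class → [m].
/e/ (word-final): rule 3 targets it, but not before a nasal consonant → unchanged [e].

[bavoʒuɡˈʃãme]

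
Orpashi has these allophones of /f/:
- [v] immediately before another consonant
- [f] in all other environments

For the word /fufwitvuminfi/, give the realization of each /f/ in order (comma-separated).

[f], [v], [f]

Occurrence 1 (position 1): no conditioning environment matches → elsewhere allophone [f].
Occurrence 2 (position 3): immediately before another consonant → [v].
Occurrence 3 (position 12): no conditioning environment matches → elsewhere allophone [f].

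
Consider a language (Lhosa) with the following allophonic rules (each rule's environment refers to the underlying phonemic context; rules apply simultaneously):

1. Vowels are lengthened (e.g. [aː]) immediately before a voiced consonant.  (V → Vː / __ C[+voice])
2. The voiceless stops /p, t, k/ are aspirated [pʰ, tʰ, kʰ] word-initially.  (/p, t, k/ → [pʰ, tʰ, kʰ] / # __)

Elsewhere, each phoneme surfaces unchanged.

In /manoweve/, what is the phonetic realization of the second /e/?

/e/ (word-final) is in the target of rule 1 but the environment (before a voiced consonant) is not met → [e].

[e]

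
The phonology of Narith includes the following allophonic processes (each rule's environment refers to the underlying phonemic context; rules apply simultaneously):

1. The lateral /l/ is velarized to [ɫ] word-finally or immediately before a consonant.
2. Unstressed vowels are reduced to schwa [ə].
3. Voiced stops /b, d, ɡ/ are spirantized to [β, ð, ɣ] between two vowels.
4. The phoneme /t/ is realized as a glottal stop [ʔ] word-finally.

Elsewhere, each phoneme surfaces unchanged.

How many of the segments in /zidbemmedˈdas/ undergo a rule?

3

Segments that undergo a rule: /i/ → [ə] (rule 2); /e/ → [ə] (rule 2); /e/ → [ə] (rule 2).
All other segments surface unchanged.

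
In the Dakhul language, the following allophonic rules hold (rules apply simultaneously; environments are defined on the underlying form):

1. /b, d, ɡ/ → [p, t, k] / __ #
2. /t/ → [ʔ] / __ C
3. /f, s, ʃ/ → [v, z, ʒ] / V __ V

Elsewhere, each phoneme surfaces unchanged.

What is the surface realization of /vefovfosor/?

/f/ — between /e/ and /o/, between two vowels — surfaces as [v] (rule 3).
/f/ (between /v/ and /o/) is in the target of rule 3 but the environment (between two vowels) is not met → [f].
/s/ (between /o/ and /o/): between two vowels, so rule 3 applies → [z].

[vevovfozor]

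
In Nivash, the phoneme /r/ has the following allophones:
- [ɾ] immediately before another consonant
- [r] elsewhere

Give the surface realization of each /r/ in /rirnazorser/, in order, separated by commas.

Occurrence 1 (position 1): no conditioning environment matches → elsewhere allophone [r].
Occurrence 2 (position 3): immediately before another consonant → [ɾ].
Occurrence 3 (position 8): immediately before another consonant → [ɾ].
Occurrence 4 (position 11): no conditioning environment matches → elsewhere allophone [r].

[r], [ɾ], [ɾ], [r]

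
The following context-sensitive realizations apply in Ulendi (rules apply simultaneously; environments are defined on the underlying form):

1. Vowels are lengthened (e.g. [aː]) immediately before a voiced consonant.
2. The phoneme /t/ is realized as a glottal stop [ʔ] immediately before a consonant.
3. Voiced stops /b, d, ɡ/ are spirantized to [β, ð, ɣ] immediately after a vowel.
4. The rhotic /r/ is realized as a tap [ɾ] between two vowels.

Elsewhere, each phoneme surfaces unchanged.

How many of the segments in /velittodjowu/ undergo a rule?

5

Segments that undergo a rule: /e/ → [eː] (rule 1); /t/ → [ʔ] (rule 2); /o/ → [oː] (rule 1); /d/ → [ð] (rule 3); /o/ → [oː] (rule 1).
All other segments surface unchanged.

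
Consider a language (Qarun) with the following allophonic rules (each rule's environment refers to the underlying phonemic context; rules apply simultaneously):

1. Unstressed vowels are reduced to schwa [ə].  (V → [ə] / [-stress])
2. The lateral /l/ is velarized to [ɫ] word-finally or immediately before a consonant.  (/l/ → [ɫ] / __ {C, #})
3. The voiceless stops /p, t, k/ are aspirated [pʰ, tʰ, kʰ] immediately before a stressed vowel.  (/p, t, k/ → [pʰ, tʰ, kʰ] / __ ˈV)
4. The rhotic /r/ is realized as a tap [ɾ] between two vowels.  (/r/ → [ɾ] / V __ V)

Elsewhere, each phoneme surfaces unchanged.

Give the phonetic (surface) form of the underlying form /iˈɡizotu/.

Rule 1 applies to /i/ (word-initial: in an unstressed syllable) → [ə].
/ɡ/ (between /i/ and /i/) is unaffected → [ɡ].
/i/ (between /ɡ/ and /z/) is in the target of rule 1 but the environment (in an unstressed syllable) is not met → [i].
/z/ (between /i/ and /o/) is unaffected → [z].
Rule 1 applies to /o/ (between /z/ and /t/: in an unstressed syllable) → [ə].
/t/ — between /o/ and /u/; rule 3 does not apply here → [t].
/u/ (word-final): in an unstressed syllable, so rule 1 applies → [ə].

[əˈɡizətə]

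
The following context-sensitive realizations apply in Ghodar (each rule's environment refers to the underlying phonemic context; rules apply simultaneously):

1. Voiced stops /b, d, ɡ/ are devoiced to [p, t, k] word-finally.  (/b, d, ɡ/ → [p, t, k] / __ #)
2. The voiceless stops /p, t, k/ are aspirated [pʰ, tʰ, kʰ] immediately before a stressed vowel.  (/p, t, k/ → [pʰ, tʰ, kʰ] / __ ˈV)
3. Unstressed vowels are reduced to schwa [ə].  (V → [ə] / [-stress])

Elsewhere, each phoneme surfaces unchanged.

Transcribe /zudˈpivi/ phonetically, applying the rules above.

[zədˈpʰivə]

/z/ (word-initial) is unaffected → [z].
/u/ (between /z/ and /d/) occurs in an unstressed syllable → [ə] by rule 3.
/d/ (between /u/ and /p/) is in the target of rule 1 but the environment (word-finally) is not met → [d].
/p/ (between /d/ and /i/): immediately before a stressed vowel, so rule 2 applies → [pʰ].
/i/ (between /p/ and /v/): rule 3 targets it, but not in an unstressed syllable → unchanged [i].
/v/ stays [v].
/i/ — word-final, in an unstressed syllable — surfaces as [ə] (rule 3).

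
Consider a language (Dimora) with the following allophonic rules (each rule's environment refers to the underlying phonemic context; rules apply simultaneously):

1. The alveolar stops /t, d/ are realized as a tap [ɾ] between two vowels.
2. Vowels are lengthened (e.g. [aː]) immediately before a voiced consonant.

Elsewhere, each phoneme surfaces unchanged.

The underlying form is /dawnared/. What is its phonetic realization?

/d/ — word-initial; rule 1 does not apply here → [d].
/a/ (between /d/ and /w/): before a voiced consonant, so rule 2 applies → [aː].
/w/ (between /a/ and /n/): no rule targets it → [w].
/n/ stays [n].
/a/ (between /n/ and /r/): before a voiced consonant, so rule 2 applies → [aː].
/r/ — not in any rule's target class → [r].
Rule 2 applies to /e/ (between /r/ and /d/: before a voiced consonant) → [eː].
/d/ (word-final) fails the environment for rule 1, so it stays [d].

[daːwnaːreːd]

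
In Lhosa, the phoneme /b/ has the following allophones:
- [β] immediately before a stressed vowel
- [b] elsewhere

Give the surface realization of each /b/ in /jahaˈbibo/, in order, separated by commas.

Occurrence 1 (position 5): immediately before a stressed vowel → [β].
Occurrence 2 (position 7): no conditioning environment matches → elsewhere allophone [b].

[β], [b]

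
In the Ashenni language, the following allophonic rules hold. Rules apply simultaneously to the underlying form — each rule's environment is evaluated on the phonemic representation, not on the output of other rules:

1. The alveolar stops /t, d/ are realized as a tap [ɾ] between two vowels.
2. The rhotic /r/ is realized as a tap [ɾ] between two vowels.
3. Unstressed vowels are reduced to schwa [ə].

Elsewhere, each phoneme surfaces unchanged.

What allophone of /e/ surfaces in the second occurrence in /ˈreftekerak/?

/e/ (between /t/ and /k/): in an unstressed syllable, so rule 3 applies → [ə].

[ə]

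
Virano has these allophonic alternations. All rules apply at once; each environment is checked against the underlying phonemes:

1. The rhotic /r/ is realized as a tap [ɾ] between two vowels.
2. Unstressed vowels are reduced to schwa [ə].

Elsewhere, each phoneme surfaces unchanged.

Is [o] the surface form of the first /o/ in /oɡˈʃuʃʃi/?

/o/ meets the environment for rule 2 (in an unstressed syllable) → [ə].
The actual realization is [ə], not [o].

No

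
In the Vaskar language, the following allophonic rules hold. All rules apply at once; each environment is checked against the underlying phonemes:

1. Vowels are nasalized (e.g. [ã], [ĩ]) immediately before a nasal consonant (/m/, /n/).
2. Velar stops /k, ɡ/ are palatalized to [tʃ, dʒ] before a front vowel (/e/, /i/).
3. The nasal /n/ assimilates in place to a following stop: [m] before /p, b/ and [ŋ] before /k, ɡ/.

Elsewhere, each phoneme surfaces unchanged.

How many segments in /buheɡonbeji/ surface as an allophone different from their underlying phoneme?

Segments that undergo a rule: /o/ → [õ] (rule 1); /n/ → [m] (rule 3).
All other segments surface unchanged.

2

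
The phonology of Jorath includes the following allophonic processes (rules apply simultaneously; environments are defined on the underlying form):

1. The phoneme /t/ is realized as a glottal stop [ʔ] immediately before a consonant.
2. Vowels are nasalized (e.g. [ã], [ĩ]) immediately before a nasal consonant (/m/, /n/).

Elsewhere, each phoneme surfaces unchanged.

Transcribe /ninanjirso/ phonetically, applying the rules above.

[nĩnãnjirso]

/n/ — not in any rule's target class → [n].
/i/ meets the environment for rule 2 (before a nasal consonant) → [ĩ].
/n/ — not in any rule's target class → [n].
/a/ (between /n/ and /n/) occurs before a nasal consonant → [ã] by rule 2.
/n/ (between /a/ and /j/): no rule targets it → [n].
/j/ (between /n/ and /i/) is unaffected → [j].
/i/ — between /j/ and /r/; rule 2 does not apply here → [i].
/r/ (between /i/ and /s/) is unaffected → [r].
/s/ (between /r/ and /o/) is unaffected → [s].
/o/ (word-final): rule 2 targets it, but not before a nasal consonant → unchanged [o].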